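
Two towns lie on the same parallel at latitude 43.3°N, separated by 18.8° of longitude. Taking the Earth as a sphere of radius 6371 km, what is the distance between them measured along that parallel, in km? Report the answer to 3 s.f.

Arc length along a parallel = R cos φ · Δλ (with Δλ in radians).
= 6371 × cos 43.3° × (18.8° × π/180) = 6371 × 0.7278 × 0.3281 ≈ 1520 km.

1520 km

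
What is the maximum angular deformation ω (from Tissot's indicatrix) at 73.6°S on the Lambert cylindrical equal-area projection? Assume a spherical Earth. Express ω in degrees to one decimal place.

The Lambert cylindrical equal-area projection is the cylindrical equal-area projection with its standard parallel at the equator (φ₀ = 0). For cylindrical equal-area with standard parallel φ₀, h = cos φ / cos φ₀ and k = cos φ₀ / cos φ, so h·k = 1.
At 73.6°: h = 0.2823, k = 3.542; principal scales a = 3.542, b = 0.2823.
sin(ω/2) = (a − b)/(a + b) = 3.259/3.824 = 0.8523, so ω = 2 arcsin(0.8523) ≈ 116.9°.

116.9°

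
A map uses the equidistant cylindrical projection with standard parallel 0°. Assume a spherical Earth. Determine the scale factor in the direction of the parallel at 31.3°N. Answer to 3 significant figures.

1.17

For the equirectangular projection with φ₀ = 0 (plate carrée), h = 1 along meridians and k = sec φ along parallels.
k = 1/cos 31.3° = 1/0.8545 = 1.170.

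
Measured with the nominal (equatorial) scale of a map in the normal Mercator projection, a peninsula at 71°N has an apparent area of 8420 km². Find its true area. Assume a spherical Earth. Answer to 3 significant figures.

For Mercator, h = k = sec φ (a conformal cylindrical projection has a single point scale, 1/cos φ).
Areal scale = k² = sec²φ = 1/cos²(71°) = 1/0.3256² = 9.434.
True area = apparent / (areal scale) = 8420 / 9.434 ≈ 892 km².

892 km²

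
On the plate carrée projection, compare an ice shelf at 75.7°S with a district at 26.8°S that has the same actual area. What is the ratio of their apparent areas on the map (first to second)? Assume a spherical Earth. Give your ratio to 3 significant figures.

3.61

In the plate carrée (x = Rλ, y = Rφ), meridians are true-scale (h = 1) and parallels are stretched by k = sec φ.
Areal scale at 75.7°: h·k = 1.000 × 4.049 = 4.049.
Areal scale at 26.8°: h·k = 1.000 × 1.120 = 1.120.
Ratio = 4.049/1.120 ≈ 3.61.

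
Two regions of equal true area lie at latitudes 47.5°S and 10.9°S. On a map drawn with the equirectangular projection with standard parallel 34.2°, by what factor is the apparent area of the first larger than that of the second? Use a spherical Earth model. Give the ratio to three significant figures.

1.45

In the equirectangular projection with standard parallel φ₀ = 34.2° (x = Rλ cos φ₀, y = Rφ), meridians are true-scale (h = 1) and the parallel scale is k = cos φ₀ / cos φ.
Areal scale at 47.5°: h·k = 1.000 × 1.224 = 1.224.
Areal scale at 10.9°: h·k = 1.000 × 0.8423 = 0.8423.
Ratio = 1.224/0.8423 ≈ 1.45.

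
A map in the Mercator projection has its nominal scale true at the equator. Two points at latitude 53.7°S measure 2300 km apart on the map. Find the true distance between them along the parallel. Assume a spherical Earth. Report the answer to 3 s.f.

1360 km

The Mercator projection is conformal; its linear scale factor is the same in every direction and equals sec φ = 1/cos φ.
Along the parallel at 53.7°, map distances are exaggerated by k = sec 53.7° = 1.689.
True distance = 2300 / 1.689 = 2300 × cos 53.7° ≈ 1360 km.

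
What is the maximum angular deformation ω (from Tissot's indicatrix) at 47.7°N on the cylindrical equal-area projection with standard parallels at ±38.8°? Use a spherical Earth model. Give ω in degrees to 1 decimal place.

For cylindrical equal-area with standard parallel φ₀, h = cos φ / cos φ₀ and k = cos φ₀ / cos φ, so h·k = 1.
At 47.7°: h = 0.8636, k = 1.158; principal scales a = 1.158, b = 0.8636.
sin(ω/2) = (a − b)/(a + b) = 0.2944/2.022 = 0.1456, so ω = 2 arcsin(0.1456) ≈ 16.7°.

16.7°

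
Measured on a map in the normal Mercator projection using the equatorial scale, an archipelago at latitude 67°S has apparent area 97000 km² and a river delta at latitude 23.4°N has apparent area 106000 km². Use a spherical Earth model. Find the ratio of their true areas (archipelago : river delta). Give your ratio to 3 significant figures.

Since Mercator area scale is 1/cos²φ, the true area equals the apparent area multiplied by cos²φ.
True area of archipelago: 97000 × cos²(67°) = 97000 × 0.1527 = 14810 km².
True area of river delta: 106000 × cos²(23.4°) = 106000 × 0.8423 = 89280 km².
Ratio = 14810 / 89280 ≈ 0.166.

0.166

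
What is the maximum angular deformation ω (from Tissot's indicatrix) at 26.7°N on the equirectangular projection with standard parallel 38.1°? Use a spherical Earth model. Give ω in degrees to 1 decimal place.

In the equirectangular projection with standard parallel φ₀ = 38.1° (x = Rλ cos φ₀, y = Rφ), meridians are true-scale (h = 1) and the parallel scale is k = cos φ₀ / cos φ.
At 26.7°: h = 1.000, k = 0.8809; principal scales a = 1.000, b = 0.8809.
sin(ω/2) = (a − b)/(a + b) = 0.1191/1.881 = 0.06334, so ω = 2 arcsin(0.06334) ≈ 7.3°.

7.3°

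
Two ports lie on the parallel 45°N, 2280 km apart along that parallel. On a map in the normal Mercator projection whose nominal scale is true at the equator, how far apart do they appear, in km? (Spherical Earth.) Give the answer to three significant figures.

3220 km

Mercator is conformal, so the point scale is isotropic: h = k = sec φ = 1/cos φ.
Along the parallel, k = sec 45° = 1/0.7071 = 1.414.
Map distance = 2280 × 1.414 ≈ 3220 km.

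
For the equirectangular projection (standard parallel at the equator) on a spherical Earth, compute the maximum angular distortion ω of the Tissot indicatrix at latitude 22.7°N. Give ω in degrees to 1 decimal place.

4.6°

Plate carrée maps x = Rλ, y = Rφ. The meridian scale is h = 1 and the parallel scale is k = 1/cos φ = sec φ.
At 22.7°: h = 1.000, k = 1.084; principal scales a = 1.084, b = 1.000.
sin(ω/2) = (a − b)/(a + b) = 0.08397/2.084 = 0.04029, so ω = 2 arcsin(0.04029) ≈ 4.6°.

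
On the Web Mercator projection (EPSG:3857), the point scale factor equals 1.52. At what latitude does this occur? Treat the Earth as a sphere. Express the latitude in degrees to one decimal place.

48.9°

Mercator scale is k = sec φ = 1/cos φ.
1/cos φ = 1.52  ⇒  cos φ = 0.6579  ⇒  φ = arccos(0.6579) ≈ 48.9°.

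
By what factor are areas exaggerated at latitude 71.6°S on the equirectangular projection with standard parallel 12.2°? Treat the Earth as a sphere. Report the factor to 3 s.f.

3.10

In the equirectangular projection with standard parallel φ₀ = 12.2° (x = Rλ cos φ₀, y = Rφ), meridians are true-scale (h = 1) and the parallel scale is k = cos φ₀ / cos φ.
Areal scale = h·k = 1 × cos φ₀ / cos φ; at 71.6°, h = 1.000, k = 3.097, so h·k = 3.097.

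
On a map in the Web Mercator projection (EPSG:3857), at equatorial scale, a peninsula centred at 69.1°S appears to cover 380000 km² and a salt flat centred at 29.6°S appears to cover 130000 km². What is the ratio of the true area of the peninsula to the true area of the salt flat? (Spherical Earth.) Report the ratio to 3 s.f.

0.492

On Mercator the areal scale is sec²φ, so true area = apparent × cos²φ.
True area of peninsula: 380000 × cos²(69.1°) = 380000 × 0.1273 = 48360 km².
True area of salt flat: 130000 × cos²(29.6°) = 130000 × 0.7560 = 98280 km².
Ratio = 48360 / 98280 ≈ 0.492.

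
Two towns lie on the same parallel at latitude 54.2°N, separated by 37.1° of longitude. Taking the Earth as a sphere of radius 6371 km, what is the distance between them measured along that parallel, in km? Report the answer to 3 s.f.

Arc length along a parallel = R cos φ · Δλ (with Δλ in radians).
= 6371 × cos 54.2° × (37.1° × π/180) = 6371 × 0.5850 × 0.6475 ≈ 2410 km.

2410 km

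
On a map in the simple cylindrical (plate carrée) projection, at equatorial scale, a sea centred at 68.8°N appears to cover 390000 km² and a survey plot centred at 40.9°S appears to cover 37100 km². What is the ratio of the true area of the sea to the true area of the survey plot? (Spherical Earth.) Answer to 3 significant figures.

Plate carrée has h = 1 and k = sec φ, giving areal scale sec φ; true area = (apparent area) · cos φ.
True area of sea: 390000 × cos(68.8°) = 390000 × 0.3616 = 141000 km².
True area of survey plot: 37100 × cos(40.9°) = 37100 × 0.7559 = 28040 km².
Ratio = 141000 / 28040 ≈ 5.03.

5.03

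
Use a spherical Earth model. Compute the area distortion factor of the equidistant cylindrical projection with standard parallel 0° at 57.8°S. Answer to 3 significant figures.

1.88

In the plate carrée (x = Rλ, y = Rφ), meridians are true-scale (h = 1) and parallels are stretched by k = sec φ.
Areal scale = h·k = 1 × sec φ; at 57.8°, h = 1.000, k = 1.877, so h·k = 1.877.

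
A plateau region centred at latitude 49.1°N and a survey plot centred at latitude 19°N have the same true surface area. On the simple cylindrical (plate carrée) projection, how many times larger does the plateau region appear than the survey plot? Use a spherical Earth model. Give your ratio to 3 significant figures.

1.44

For the equirectangular projection with φ₀ = 0 (plate carrée), h = 1 along meridians and k = sec φ along parallels.
Areal scale at 49.1°: h·k = 1.000 × 1.527 = 1.527.
Areal scale at 19°: h·k = 1.000 × 1.058 = 1.058.
Ratio = 1.527/1.058 ≈ 1.44.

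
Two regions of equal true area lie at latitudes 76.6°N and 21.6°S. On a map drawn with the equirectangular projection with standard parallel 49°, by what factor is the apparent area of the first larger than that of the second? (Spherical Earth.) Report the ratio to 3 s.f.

In the equirectangular projection with standard parallel φ₀ = 49° (x = Rλ cos φ₀, y = Rφ), meridians are true-scale (h = 1) and the parallel scale is k = cos φ₀ / cos φ.
Areal scale at 76.6°: h·k = 1.000 × 2.831 = 2.831.
Areal scale at 21.6°: h·k = 1.000 × 0.7056 = 0.7056.
Ratio = 2.831/0.7056 ≈ 4.01.

4.01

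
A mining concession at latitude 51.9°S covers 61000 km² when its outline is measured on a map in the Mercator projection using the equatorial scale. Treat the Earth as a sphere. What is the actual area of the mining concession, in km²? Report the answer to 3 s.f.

23200 km²

Mercator is conformal, so the point scale is isotropic: h = k = sec φ = 1/cos φ.
Areal scale = k² = sec²φ = 1/cos²(51.9°) = 1/0.6170² = 2.627.
True area = apparent / (areal scale) = 61000 / 2.627 ≈ 23200 km².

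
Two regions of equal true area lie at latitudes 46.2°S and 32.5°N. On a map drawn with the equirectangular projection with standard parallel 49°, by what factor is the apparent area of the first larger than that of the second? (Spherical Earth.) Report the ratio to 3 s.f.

1.22

The equidistant cylindrical projection with φ₀ = 49° has h = 1 (meridians true) and k = cos φ₀ / cos φ along parallels.
Areal scale at 46.2°: h·k = 1.000 × 0.9479 = 0.9479.
Areal scale at 32.5°: h·k = 1.000 × 0.7779 = 0.7779.
Ratio = 0.9479/0.7779 ≈ 1.22.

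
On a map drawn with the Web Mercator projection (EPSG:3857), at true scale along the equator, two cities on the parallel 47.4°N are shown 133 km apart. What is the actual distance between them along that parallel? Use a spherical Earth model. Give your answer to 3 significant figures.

Mercator is conformal, so the point scale is isotropic: h = k = sec φ = 1/cos φ.
Along the parallel at 47.4°, map distances are exaggerated by k = sec 47.4° = 1.477.
True distance = 133 / 1.477 = 133 × cos 47.4° ≈ 90.0 km.

90.0 km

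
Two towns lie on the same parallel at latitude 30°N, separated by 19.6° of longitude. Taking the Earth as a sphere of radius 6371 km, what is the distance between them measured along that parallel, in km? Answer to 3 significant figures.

1890 km

Arc length along a parallel = R cos φ · Δλ (with Δλ in radians).
= 6371 × cos 30° × (19.6° × π/180) = 6371 × 0.8660 × 0.3421 ≈ 1890 km.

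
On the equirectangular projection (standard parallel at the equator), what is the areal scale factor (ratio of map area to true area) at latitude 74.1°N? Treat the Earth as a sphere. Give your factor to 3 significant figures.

In the plate carrée (x = Rλ, y = Rφ), meridians are true-scale (h = 1) and parallels are stretched by k = sec φ.
Areal scale = h·k = 1 × sec φ; at 74.1°, h = 1.000, k = 3.650, so h·k = 3.650.

3.65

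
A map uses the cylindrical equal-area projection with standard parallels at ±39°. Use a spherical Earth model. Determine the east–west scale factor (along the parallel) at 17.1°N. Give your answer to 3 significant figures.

0.813

For cylindrical equal-area with standard parallel φ₀, h = cos φ / cos φ₀ and k = cos φ₀ / cos φ, so h·k = 1.
k = cos 39° / cos 17.1° = 0.7771/0.9558 = 0.8131.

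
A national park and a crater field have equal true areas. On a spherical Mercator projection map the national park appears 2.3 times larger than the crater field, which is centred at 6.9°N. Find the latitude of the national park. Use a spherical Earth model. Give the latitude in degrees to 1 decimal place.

On Mercator, (apparent₁)/(apparent₂) = sec²φ₁ / sec²φ₂ when true areas are equal.
cos²φ₂ / cos²φ₁ = 2.3  ⇒  cos φ₁ = cos 6.9° / √2.3 = 0.9928/1.517 = 0.6546.
φ₁ = arccos(0.6546) ≈ 49.1°.

49.1°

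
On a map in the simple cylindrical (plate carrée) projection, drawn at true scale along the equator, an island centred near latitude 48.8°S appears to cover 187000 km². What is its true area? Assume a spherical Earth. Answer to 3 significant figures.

123000 km²

Plate carrée maps x = Rλ, y = Rφ. The meridian scale is h = 1 and the parallel scale is k = 1/cos φ = sec φ.
Areal scale = h·k = 1 × sec φ; at 48.8°, h = 1.000, k = 1.518, so h·k = 1.518.
True area = apparent / (areal scale) = 187000 / 1.518 ≈ 123000 km².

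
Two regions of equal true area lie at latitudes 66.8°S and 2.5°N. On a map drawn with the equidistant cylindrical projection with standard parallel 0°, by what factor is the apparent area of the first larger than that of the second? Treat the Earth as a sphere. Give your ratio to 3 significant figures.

2.54

For the equirectangular projection with φ₀ = 0 (plate carrée), h = 1 along meridians and k = sec φ along parallels.
Areal scale at 66.8°: h·k = 1.000 × 2.538 = 2.538.
Areal scale at 2.5°: h·k = 1.000 × 1.001 = 1.001.
Ratio = 2.538/1.001 ≈ 2.54.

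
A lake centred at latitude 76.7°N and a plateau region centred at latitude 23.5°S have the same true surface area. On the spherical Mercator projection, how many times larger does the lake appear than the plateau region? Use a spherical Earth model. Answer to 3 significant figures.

Mercator areal scale is sec²φ.
At 76.7°: sec²(76.7°) = 1/0.2300² = 18.90.
At 23.5°: sec²(23.5°) = 1/0.9171² = 1.189.
Ratio = 18.90/1.189 = cos²(23.5°)/cos²(76.7°) ≈ 15.9.

15.9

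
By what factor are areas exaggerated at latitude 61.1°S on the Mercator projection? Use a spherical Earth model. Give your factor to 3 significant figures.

The Mercator projection is conformal; its linear scale factor is the same in every direction and equals sec φ = 1/cos φ.
Areal scale = k² = sec²φ = 1/cos²(61.1°) = 1/0.4833² = 4.282.

4.28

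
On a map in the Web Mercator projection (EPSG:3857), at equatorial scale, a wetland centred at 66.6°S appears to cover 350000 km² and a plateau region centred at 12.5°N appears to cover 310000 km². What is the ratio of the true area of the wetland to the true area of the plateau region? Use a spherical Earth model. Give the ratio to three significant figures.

0.187

On Mercator the areal scale is sec²φ, so true area = apparent × cos²φ.
True area of wetland: 350000 × cos²(66.6°) = 350000 × 0.1577 = 55200 km².
True area of plateau region: 310000 × cos²(12.5°) = 310000 × 0.9532 = 295500 km².
Ratio = 55200 / 295500 ≈ 0.187.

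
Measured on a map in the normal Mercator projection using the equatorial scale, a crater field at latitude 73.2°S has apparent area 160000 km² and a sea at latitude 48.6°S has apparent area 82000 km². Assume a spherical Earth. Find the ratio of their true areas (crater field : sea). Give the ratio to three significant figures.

0.373

On Mercator the areal scale is sec²φ, so true area = apparent × cos²φ.
True area of crater field: 160000 × cos²(73.2°) = 160000 × 0.08354 = 13370 km².
True area of sea: 82000 × cos²(48.6°) = 82000 × 0.4373 = 35860 km².
Ratio = 13370 / 35860 ≈ 0.373.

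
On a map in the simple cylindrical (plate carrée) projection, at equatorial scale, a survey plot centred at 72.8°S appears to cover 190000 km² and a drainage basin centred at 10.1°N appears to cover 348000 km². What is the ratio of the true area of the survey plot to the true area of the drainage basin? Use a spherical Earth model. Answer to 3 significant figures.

Plate carrée has h = 1 and k = sec φ, giving areal scale sec φ; true area = (apparent area) · cos φ.
True area of survey plot: 190000 × cos(72.8°) = 190000 × 0.2957 = 56180 km².
True area of drainage basin: 348000 × cos(10.1°) = 348000 × 0.9845 = 342600 km².
Ratio = 56180 / 342600 ≈ 0.164.

0.164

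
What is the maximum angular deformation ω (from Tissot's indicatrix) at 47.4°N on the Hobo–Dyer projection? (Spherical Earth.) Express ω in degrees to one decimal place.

18.1°

Hobo–Dyer is a cylindrical equal-area projection with standard parallels at ±37.5°. For cylindrical equal-area with standard parallel φ₀, h = cos φ / cos φ₀ and k = cos φ₀ / cos φ, so h·k = 1.
At 47.4°: h = 0.8532, k = 1.172; principal scales a = 1.172, b = 0.8532.
sin(ω/2) = (a − b)/(a + b) = 0.3189/2.025 = 0.1575, so ω = 2 arcsin(0.1575) ≈ 18.1°.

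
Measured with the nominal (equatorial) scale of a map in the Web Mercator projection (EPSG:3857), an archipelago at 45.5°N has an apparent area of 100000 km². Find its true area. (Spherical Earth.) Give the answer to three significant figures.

For Mercator, h = k = sec φ (a conformal cylindrical projection has a single point scale, 1/cos φ).
Areal scale = k² = sec²φ = 1/cos²(45.5°) = 1/0.7009² = 2.036.
True area = apparent / (areal scale) = 100000 / 2.036 ≈ 49100 km².

49100 km²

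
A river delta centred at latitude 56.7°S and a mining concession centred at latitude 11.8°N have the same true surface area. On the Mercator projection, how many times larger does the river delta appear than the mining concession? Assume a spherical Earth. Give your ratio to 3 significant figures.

3.18

Mercator is conformal with k = sec φ, so areal scale = k² = sec²φ.
At 56.7°: sec²(56.7°) = 1/0.5490² = 3.318.
At 11.8°: sec²(11.8°) = 1/0.9789² = 1.044.
Ratio = 3.318/1.044 = cos²(11.8°)/cos²(56.7°) ≈ 3.18.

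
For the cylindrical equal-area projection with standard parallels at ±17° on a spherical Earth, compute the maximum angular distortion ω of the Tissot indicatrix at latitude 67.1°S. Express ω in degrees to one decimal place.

Cylindrical equal-area (φ₀ = 17°): h = cos φ / cos 17° along meridians, k = cos 17° / cos φ along parallels; h·k = 1.
At 67.1°: h = 0.4069, k = 2.458; principal scales a = 2.458, b = 0.4069.
sin(ω/2) = (a − b)/(a + b) = 2.051/2.864 = 0.7159, so ω = 2 arcsin(0.7159) ≈ 91.4°.

91.4°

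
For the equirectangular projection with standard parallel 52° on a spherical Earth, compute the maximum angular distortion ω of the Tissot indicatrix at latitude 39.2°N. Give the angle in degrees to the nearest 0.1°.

13.2°

In the equirectangular projection with standard parallel φ₀ = 52° (x = Rλ cos φ₀, y = Rφ), meridians are true-scale (h = 1) and the parallel scale is k = cos φ₀ / cos φ.
At 39.2°: h = 1.000, k = 0.7945; principal scales a = 1.000, b = 0.7945.
sin(ω/2) = (a − b)/(a + b) = 0.2055/1.794 = 0.1145, so ω = 2 arcsin(0.1145) ≈ 13.2°.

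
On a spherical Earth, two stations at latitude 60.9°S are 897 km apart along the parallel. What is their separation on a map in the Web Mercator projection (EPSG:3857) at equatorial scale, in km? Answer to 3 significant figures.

1840 km

For Mercator, h = k = sec φ (a conformal cylindrical projection has a single point scale, 1/cos φ).
Along the parallel, k = sec 60.9° = 1/0.4863 = 2.056.
Map distance = 897 × 2.056 ≈ 1840 km.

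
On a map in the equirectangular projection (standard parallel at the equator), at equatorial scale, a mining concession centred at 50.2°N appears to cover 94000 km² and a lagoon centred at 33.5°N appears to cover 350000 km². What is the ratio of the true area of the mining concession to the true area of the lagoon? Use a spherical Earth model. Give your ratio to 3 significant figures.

Plate carrée has h = 1 and k = sec φ, giving areal scale sec φ; true area = (apparent area) · cos φ.
True area of mining concession: 94000 × cos(50.2°) = 94000 × 0.6401 = 60170 km².
True area of lagoon: 350000 × cos(33.5°) = 350000 × 0.8339 = 291900 km².
Ratio = 60170 / 291900 ≈ 0.206.

0.206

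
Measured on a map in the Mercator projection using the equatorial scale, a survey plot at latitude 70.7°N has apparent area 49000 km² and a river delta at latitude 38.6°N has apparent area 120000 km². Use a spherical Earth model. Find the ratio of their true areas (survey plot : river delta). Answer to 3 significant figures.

0.0730

On Mercator the areal scale is sec²φ, so true area = apparent × cos²φ.
True area of survey plot: 49000 × cos²(70.7°) = 49000 × 0.1092 = 5353 km².
True area of river delta: 120000 × cos²(38.6°) = 120000 × 0.6108 = 73290 km².
Ratio = 5353 / 73290 ≈ 0.0730.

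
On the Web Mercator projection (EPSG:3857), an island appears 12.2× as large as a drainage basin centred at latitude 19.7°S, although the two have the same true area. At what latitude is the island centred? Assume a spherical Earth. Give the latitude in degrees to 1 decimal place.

For equal true areas on Mercator, apparent areas scale as sec²φ, so the ratio is cos²φ₂ / cos²φ₁.
cos²φ₂ / cos²φ₁ = 12.2  ⇒  cos φ₁ = cos 19.7° / √12.2 = 0.9415/3.493 = 0.2695.
φ₁ = arccos(0.2695) ≈ 74.4°.

74.4°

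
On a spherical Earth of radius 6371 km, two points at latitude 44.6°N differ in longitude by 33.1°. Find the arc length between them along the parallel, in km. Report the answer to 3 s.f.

2620 km

Arc length along a parallel = R cos φ · Δλ (with Δλ in radians).
= 6371 × cos 44.6° × (33.1° × π/180) = 6371 × 0.7120 × 0.5777 ≈ 2620 km.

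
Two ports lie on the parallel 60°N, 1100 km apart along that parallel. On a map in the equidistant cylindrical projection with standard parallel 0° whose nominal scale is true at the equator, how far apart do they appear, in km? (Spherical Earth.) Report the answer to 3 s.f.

2200 km

In the plate carrée (x = Rλ, y = Rφ), meridians are true-scale (h = 1) and parallels are stretched by k = sec φ.
Along the parallel, k = sec 60° = 1/0.5000 = 2.000.
Map distance = 1100 × 2.000 ≈ 2200 km.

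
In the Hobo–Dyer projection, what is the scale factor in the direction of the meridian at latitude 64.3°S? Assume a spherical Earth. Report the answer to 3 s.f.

0.547

Hobo–Dyer is a cylindrical equal-area projection with standard parallels at ±37.5°. A cylindrical equal-area projection with standard parallel φ₀ has meridian scale h = cos φ / cos φ₀ and parallel scale k = cos φ₀ / cos φ (so areas are preserved, h·k = 1).
h = cos 64.3° / cos 37.5° = 0.4337/0.7934 = 0.5466.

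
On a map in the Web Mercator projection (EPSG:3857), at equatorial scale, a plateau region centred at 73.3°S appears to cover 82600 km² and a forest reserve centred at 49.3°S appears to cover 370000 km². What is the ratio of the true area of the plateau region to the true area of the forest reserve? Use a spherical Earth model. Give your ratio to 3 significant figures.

On Mercator the areal scale is sec²φ, so true area = apparent × cos²φ.
True area of plateau region: 82600 × cos²(73.3°) = 82600 × 0.08258 = 6821 km².
True area of forest reserve: 370000 × cos²(49.3°) = 370000 × 0.4252 = 157300 km².
Ratio = 6821 / 157300 ≈ 0.0434.

0.0434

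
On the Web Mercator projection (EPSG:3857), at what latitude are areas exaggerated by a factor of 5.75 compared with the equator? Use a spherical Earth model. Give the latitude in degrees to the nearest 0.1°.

Mercator areal scale is sec²φ.
sec²φ = 5.75  ⇒  cos²φ = 0.1739  ⇒  cos φ = 0.4170.
φ = arccos(0.4170) ≈ 65.4°.

65.4°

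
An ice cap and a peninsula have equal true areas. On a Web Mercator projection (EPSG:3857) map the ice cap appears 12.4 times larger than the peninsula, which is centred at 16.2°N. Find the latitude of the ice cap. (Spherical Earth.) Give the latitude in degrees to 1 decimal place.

Mercator areal scale is sec²φ, so apparent-area ratio = sec²φ₁ / sec²φ₂ = cos²φ₂ / cos²φ₁.
cos²φ₂ / cos²φ₁ = 12.4  ⇒  cos φ₁ = cos 16.2° / √12.4 = 0.9603/3.521 = 0.2727.
φ₁ = arccos(0.2727) ≈ 74.2°.

74.2°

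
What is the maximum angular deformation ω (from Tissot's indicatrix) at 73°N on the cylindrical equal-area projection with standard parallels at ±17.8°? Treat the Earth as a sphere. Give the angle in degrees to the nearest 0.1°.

Cylindrical equal-area (φ₀ = 17.8°): h = cos φ / cos 17.8° along meridians, k = cos 17.8° / cos φ along parallels; h·k = 1.
At 73°: h = 0.3071, k = 3.257; principal scales a = 3.257, b = 0.3071.
sin(ω/2) = (a − b)/(a + b) = 2.950/3.564 = 0.8277, so ω = 2 arcsin(0.8277) ≈ 111.7°.

111.7°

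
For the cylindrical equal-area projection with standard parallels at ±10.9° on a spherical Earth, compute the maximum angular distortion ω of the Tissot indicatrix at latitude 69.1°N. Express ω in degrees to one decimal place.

A cylindrical equal-area projection with standard parallel φ₀ has meridian scale h = cos φ / cos φ₀ and parallel scale k = cos φ₀ / cos φ (so areas are preserved, h·k = 1).
At 69.1°: h = 0.3633, k = 2.753; principal scales a = 2.753, b = 0.3633.
sin(ω/2) = (a − b)/(a + b) = 2.389/3.116 = 0.7668, so ω = 2 arcsin(0.7668) ≈ 100.1°.

100.1°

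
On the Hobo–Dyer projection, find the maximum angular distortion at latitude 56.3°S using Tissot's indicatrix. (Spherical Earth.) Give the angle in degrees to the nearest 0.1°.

40.1°

Hobo–Dyer is a cylindrical equal-area projection with standard parallels at ±37.5°. A cylindrical equal-area projection with standard parallel φ₀ has meridian scale h = cos φ / cos φ₀ and parallel scale k = cos φ₀ / cos φ (so areas are preserved, h·k = 1).
At 56.3°: h = 0.6994, k = 1.430; principal scales a = 1.430, b = 0.6994.
sin(ω/2) = (a − b)/(a + b) = 0.7305/2.129 = 0.3431, so ω = 2 arcsin(0.3431) ≈ 40.1°.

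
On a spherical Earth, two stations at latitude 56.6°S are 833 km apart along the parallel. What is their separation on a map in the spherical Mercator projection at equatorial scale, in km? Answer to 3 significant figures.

1510 km

The Mercator projection is conformal; its linear scale factor is the same in every direction and equals sec φ = 1/cos φ.
Along the parallel, k = sec 56.6° = 1/0.5505 = 1.817.
Map distance = 833 × 1.817 ≈ 1510 km.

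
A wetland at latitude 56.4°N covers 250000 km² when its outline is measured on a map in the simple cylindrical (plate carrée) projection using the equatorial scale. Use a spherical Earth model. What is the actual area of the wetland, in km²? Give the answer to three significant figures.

In the plate carrée (x = Rλ, y = Rφ), meridians are true-scale (h = 1) and parallels are stretched by k = sec φ.
Areal scale = h·k = 1 × sec φ; at 56.4°, h = 1.000, k = 1.807, so h·k = 1.807.
True area = apparent / (areal scale) = 250000 / 1.807 ≈ 138000 km².

138000 km²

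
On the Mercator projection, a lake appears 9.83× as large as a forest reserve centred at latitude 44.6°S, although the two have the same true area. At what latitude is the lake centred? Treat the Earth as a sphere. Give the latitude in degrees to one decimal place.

76.9°

Mercator areal scale is sec²φ, so apparent-area ratio = sec²φ₁ / sec²φ₂ = cos²φ₂ / cos²φ₁.
cos²φ₂ / cos²φ₁ = 9.83  ⇒  cos φ₁ = cos 44.6° / √9.83 = 0.7120/3.135 = 0.2271.
φ₁ = arccos(0.2271) ≈ 76.9°.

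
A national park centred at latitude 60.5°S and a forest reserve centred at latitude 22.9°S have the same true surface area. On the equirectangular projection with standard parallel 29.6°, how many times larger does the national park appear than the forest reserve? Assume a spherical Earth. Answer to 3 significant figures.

1.87

The equidistant cylindrical projection with φ₀ = 29.6° has h = 1 (meridians true) and k = cos φ₀ / cos φ along parallels.
Areal scale at 60.5°: h·k = 1.000 × 1.766 = 1.766.
Areal scale at 22.9°: h·k = 1.000 × 0.9439 = 0.9439.
Ratio = 1.766/0.9439 ≈ 1.87.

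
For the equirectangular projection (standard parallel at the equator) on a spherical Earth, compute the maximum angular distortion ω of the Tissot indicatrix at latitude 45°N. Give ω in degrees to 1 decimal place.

19.8°

In the plate carrée (x = Rλ, y = Rφ), meridians are true-scale (h = 1) and parallels are stretched by k = sec φ.
At 45°: h = 1.000, k = 1.414; principal scales a = 1.414, b = 1.000.
sin(ω/2) = (a − b)/(a + b) = 0.4142/2.414 = 0.1716, so ω = 2 arcsin(0.1716) ≈ 19.8°.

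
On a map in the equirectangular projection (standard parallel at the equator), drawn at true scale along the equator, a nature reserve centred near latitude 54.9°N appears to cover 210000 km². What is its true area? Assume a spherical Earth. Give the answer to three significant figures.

121000 km²

Plate carrée maps x = Rλ, y = Rφ. The meridian scale is h = 1 and the parallel scale is k = 1/cos φ = sec φ.
Areal scale = h·k = 1 × sec φ; at 54.9°, h = 1.000, k = 1.739, so h·k = 1.739.
True area = apparent / (areal scale) = 210000 / 1.739 ≈ 121000 km².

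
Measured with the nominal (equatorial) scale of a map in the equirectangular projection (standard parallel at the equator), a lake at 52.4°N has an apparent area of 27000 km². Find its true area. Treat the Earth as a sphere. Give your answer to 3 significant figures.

Plate carrée maps x = Rλ, y = Rφ. The meridian scale is h = 1 and the parallel scale is k = 1/cos φ = sec φ.
Areal scale = h·k = 1 × sec φ; at 52.4°, h = 1.000, k = 1.639, so h·k = 1.639.
True area = apparent / (areal scale) = 27000 / 1.639 ≈ 16500 km².

16500 km²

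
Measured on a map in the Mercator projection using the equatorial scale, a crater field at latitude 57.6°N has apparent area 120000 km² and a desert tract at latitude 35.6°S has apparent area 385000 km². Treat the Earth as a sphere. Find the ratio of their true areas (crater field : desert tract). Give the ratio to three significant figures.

Mercator's areal exaggeration is sec²φ; hence true area = (apparent area) · cos²φ.
True area of crater field: 120000 × cos²(57.6°) = 120000 × 0.2871 = 34450 km².
True area of desert tract: 385000 × cos²(35.6°) = 385000 × 0.6611 = 254500 km².
Ratio = 34450 / 254500 ≈ 0.135.

0.135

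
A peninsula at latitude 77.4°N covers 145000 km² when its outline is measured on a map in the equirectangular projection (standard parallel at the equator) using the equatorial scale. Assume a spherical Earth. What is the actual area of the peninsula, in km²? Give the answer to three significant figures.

31600 km²

In the plate carrée (x = Rλ, y = Rφ), meridians are true-scale (h = 1) and parallels are stretched by k = sec φ.
Areal scale = h·k = 1 × sec φ; at 77.4°, h = 1.000, k = 4.584, so h·k = 4.584.
True area = apparent / (areal scale) = 145000 / 4.584 ≈ 31600 km².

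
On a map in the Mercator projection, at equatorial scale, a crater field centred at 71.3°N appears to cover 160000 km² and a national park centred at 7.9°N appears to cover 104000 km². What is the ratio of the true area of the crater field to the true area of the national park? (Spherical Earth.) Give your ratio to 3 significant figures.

0.161

On Mercator the areal scale is sec²φ, so true area = apparent × cos²φ.
True area of crater field: 160000 × cos²(71.3°) = 160000 × 0.1028 = 16450 km².
True area of national park: 104000 × cos²(7.9°) = 104000 × 0.9811 = 102000 km².
Ratio = 16450 / 102000 ≈ 0.161.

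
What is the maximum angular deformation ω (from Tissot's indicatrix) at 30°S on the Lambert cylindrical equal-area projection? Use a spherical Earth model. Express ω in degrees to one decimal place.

The Lambert cylindrical equal-area projection is the cylindrical equal-area projection with its standard parallel at the equator (φ₀ = 0). A cylindrical equal-area projection with standard parallel φ₀ has meridian scale h = cos φ / cos φ₀ and parallel scale k = cos φ₀ / cos φ (so areas are preserved, h·k = 1).
At 30°: h = 0.8660, k = 1.155; principal scales a = 1.155, b = 0.8660.
sin(ω/2) = (a − b)/(a + b) = 0.2887/2.021 = 0.1429, so ω = 2 arcsin(0.1429) ≈ 16.4°.

16.4°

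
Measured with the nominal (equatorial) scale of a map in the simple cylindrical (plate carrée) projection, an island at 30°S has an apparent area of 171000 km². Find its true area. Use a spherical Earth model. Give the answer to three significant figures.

148000 km²

In the plate carrée (x = Rλ, y = Rφ), meridians are true-scale (h = 1) and parallels are stretched by k = sec φ.
Areal scale = h·k = 1 × sec φ; at 30°, h = 1.000, k = 1.155, so h·k = 1.155.
True area = apparent / (areal scale) = 171000 / 1.155 ≈ 148000 km².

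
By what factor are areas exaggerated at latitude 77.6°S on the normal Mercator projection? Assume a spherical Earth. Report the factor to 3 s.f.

The Mercator projection is conformal; its linear scale factor is the same in every direction and equals sec φ = 1/cos φ.
Areal scale = k² = sec²φ = 1/cos²(77.6°) = 1/0.2147² = 21.69.

21.7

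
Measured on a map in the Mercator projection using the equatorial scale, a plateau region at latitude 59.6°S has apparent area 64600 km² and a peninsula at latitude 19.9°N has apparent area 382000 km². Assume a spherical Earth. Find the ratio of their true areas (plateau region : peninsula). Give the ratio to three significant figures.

0.0490

Since Mercator area scale is 1/cos²φ, the true area equals the apparent area multiplied by cos²φ.
True area of plateau region: 64600 × cos²(59.6°) = 64600 × 0.2561 = 16540 km².
True area of peninsula: 382000 × cos²(19.9°) = 382000 × 0.8841 = 337700 km².
Ratio = 16540 / 337700 ≈ 0.0490.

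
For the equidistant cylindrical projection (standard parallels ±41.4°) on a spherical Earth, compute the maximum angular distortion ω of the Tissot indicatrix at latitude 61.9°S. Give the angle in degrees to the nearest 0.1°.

26.4°

In the equirectangular projection with standard parallel φ₀ = 41.4° (x = Rλ cos φ₀, y = Rφ), meridians are true-scale (h = 1) and the parallel scale is k = cos φ₀ / cos φ.
At 61.9°: h = 1.000, k = 1.593; principal scales a = 1.593, b = 1.000.
sin(ω/2) = (a − b)/(a + b) = 0.5926/2.593 = 0.2286, so ω = 2 arcsin(0.2286) ≈ 26.4°.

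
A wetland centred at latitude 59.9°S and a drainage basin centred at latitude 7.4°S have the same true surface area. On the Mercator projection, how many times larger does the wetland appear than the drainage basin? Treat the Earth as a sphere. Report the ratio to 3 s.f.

Mercator is conformal with k = sec φ, so areal scale = k² = sec²φ.
At 59.9°: sec²(59.9°) = 1/0.5015² = 3.976.
At 7.4°: sec²(7.4°) = 1/0.9917² = 1.017.
Ratio = 3.976/1.017 = cos²(7.4°)/cos²(59.9°) ≈ 3.91.

3.91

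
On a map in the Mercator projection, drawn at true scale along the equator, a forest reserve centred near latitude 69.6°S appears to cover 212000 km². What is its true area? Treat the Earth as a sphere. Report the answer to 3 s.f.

The Mercator projection is conformal; its linear scale factor is the same in every direction and equals sec φ = 1/cos φ.
Areal scale = k² = sec²φ = 1/cos²(69.6°) = 1/0.3486² = 8.230.
True area = apparent / (areal scale) = 212000 / 8.230 ≈ 25800 km².

25800 km²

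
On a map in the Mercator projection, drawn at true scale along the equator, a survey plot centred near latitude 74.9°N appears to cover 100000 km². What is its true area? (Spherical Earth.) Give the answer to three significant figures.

6790 km²

For Mercator, h = k = sec φ (a conformal cylindrical projection has a single point scale, 1/cos φ).
Areal scale = k² = sec²φ = 1/cos²(74.9°) = 1/0.2605² = 14.74.
True area = apparent / (areal scale) = 100000 / 14.74 ≈ 6790 km².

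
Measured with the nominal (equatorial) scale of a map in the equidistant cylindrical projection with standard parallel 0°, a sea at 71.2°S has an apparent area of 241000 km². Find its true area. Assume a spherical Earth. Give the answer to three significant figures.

77700 km²

In the plate carrée (x = Rλ, y = Rφ), meridians are true-scale (h = 1) and parallels are stretched by k = sec φ.
Areal scale = h·k = 1 × sec φ; at 71.2°, h = 1.000, k = 3.103, so h·k = 3.103.
True area = apparent / (areal scale) = 241000 / 3.103 ≈ 77700 km².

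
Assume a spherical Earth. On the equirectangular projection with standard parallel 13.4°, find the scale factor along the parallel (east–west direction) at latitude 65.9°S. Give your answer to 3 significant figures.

In the equirectangular projection with standard parallel φ₀ = 13.4° (x = Rλ cos φ₀, y = Rφ), meridians are true-scale (h = 1) and the parallel scale is k = cos φ₀ / cos φ.
k = cos 13.4° / cos 65.9° = 0.9728/0.4083 = 2.382.

2.38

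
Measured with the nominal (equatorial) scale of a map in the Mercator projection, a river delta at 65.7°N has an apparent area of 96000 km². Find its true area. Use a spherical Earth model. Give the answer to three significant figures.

16300 km²

The Mercator projection is conformal; its linear scale factor is the same in every direction and equals sec φ = 1/cos φ.
Areal scale = k² = sec²φ = 1/cos²(65.7°) = 1/0.4115² = 5.905.
True area = apparent / (areal scale) = 96000 / 5.905 ≈ 16300 km².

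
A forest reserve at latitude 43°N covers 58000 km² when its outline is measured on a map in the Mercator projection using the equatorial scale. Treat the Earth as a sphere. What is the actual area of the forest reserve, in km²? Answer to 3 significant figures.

31000 km²

Mercator is conformal, so the point scale is isotropic: h = k = sec φ = 1/cos φ.
Areal scale = k² = sec²φ = 1/cos²(43°) = 1/0.7314² = 1.870.
True area = apparent / (areal scale) = 58000 / 1.870 ≈ 31000 km².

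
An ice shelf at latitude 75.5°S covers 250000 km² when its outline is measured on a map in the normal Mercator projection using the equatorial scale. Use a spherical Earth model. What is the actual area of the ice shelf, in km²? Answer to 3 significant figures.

For Mercator, h = k = sec φ (a conformal cylindrical projection has a single point scale, 1/cos φ).
Areal scale = k² = sec²φ = 1/cos²(75.5°) = 1/0.2504² = 15.95.
True area = apparent / (areal scale) = 250000 / 15.95 ≈ 15700 km².

15700 km²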